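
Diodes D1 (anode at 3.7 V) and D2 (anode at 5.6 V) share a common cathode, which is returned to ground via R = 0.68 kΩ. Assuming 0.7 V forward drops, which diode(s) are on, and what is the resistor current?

Only D2 conducts; I_R ≈ 7.2 mA

Assume both conduct. Then node N would need to be at both 3.7−0.7 = 3 V and 5.6−0.7 = 4.9 V, which is impossible.
Assume only D2 conducts: V_N = 5.6 − 0.7 = 4.9 V, so I_R = 4.9/0.68 = 7.21 mA.
Check D1: its anode-to-cathode voltage is 3.7 − 4.9 = -1.2 V < 0.7 V, so it is off. The assumption is consistent.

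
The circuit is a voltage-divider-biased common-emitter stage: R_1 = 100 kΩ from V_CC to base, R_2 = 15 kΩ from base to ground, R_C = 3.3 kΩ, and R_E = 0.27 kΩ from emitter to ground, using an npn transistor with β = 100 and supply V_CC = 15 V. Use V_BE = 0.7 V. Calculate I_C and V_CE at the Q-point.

I_C ≈ 3.1 mA, V_CE ≈ 3.9 V

Thevenize the base divider: V_Th = V_CC·R_2/(R_1+R_2) = 15×15/115 = 1.96 V, R_Th = R_1‖R_2 = 13 kΩ.
Base-emitter loop: V_Th = I_B·R_Th + V_BE + (β+1)I_B·R_E, so I_B = (1.96 − 0.7) / (13 + 101×0.27) = 0.0312 mA.
I_C = β·I_B = 100×0.0312 = 3.12 mA, and I_E = (β+1)I_B = 3.15 mA.
V_CE = V_CC − I_C·R_C − I_E·R_E = 15 − 3.12×3.3 − 3.15×0.27 = 3.86 V.
V_CE = 3.86 V > 0.2 V confirms active-region operation.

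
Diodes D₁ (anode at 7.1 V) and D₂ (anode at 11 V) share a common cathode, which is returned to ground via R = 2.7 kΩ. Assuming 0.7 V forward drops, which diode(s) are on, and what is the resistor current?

Only D₂ conducts; I_R ≈ 3.8 mA

Assume both conduct. Then node N would need to be at both 7.1−0.7 = 6.4 V and 11−0.7 = 10.3 V, which is impossible.
Assume only D₂ conducts: V_N = 11 − 0.7 = 10.3 V, so I_R = 10.3/2.7 = 3.81 mA.
Check D₁: its anode-to-cathode voltage is 7.1 − 10.3 = -3.2 V < 0.7 V, so it is off. The assumption is consistent.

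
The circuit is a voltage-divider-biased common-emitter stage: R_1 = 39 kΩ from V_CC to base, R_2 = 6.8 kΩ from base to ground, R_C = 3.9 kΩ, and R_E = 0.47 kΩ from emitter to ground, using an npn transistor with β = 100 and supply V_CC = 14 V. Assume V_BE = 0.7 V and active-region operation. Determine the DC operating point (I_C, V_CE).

Thevenize the base divider: V_Th = V_CC·R_2/(R_1+R_2) = 14×6.8/45.8 = 2.08 V, R_Th = R_1‖R_2 = 5.79 kΩ.
Base-emitter loop: V_Th = I_B·R_Th + V_BE + (β+1)I_B·R_E, so I_B = (2.08 − 0.7) / (5.79 + 101×0.47) = 0.0259 mA.
I_C = β·I_B = 100×0.0259 = 2.59 mA, and I_E = (β+1)I_B = 2.61 mA.
V_CE = V_CC − I_C·R_C − I_E·R_E = 14 − 2.59×3.9 − 2.61×0.47 = 2.68 V.
V_CE = 2.68 V > 0.2 V confirms active-region operation.

I_C ≈ 2.6 mA, V_CE ≈ 2.7 V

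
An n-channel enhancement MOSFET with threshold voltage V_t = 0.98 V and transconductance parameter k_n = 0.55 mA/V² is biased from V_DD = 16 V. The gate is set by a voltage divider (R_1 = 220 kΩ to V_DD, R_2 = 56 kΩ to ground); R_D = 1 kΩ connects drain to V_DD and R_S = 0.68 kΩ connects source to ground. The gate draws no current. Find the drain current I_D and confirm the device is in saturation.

I_D ≈ 0.81 mA

V_G = V_DD·R_2/(R_1+R_2) = 16×56/276 = 3.25 V.
Assume saturation: I_D = (k_n/2)(V_GS − V_t)² with V_GS = V_G − I_D·R_S = 3.25 − 0.68·I_D.
Substituting gives 0.127·I_D² − 1.85·I_D + 1.41 = 0, with roots I_D = 0.81 or 13.7 mA.
The root I_D = 13.7 mA gives V_GS = -6.08 V ≤ V_t, so take I_D = 0.81 mA.
Then V_GS = 2.7 V and V_DS = V_DD − I_D(R_D+R_S) = 16 − 0.81×1.68 = 14.6 V.
Saturation requires V_DS ≥ V_GS − V_t = 1.72 V; 14.6 ≥ 1.72 ✓.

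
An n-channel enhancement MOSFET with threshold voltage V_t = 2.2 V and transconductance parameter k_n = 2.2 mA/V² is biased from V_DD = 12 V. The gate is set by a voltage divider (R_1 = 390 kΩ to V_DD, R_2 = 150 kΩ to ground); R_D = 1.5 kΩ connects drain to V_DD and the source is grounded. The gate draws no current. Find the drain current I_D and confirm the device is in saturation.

I_D ≈ 1.4 mA

V_G = V_DD·R_2/(R_1+R_2) = 12×150/540 = 3.33 V. With the source grounded, V_GS = V_G = 3.33 V.
Assume saturation: I_D = (k_n/2)(V_GS − V_t)² = (2.2/2)×(3.33 − 2.2)² = 1.1×1.13² = 1.41 mA.
V_DS = V_DD − I_D·R_D = 12 − 1.41×1.5 = 9.88 V.
Saturation requires V_DS ≥ V_GS − V_t = 1.13 V; 9.88 ≥ 1.13 ✓.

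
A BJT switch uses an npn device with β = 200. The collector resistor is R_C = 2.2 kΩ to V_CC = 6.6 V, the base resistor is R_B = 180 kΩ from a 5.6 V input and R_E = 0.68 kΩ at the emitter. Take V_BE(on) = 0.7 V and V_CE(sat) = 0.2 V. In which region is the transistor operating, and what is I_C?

saturation; I_C ≈ 2.2 mA

Assume active: I_B = (5.6 − 0.7)/(180 + 201×0.68) = 0.0155 mA, I_C = β·I_B = 3.09 mA.
Then V_CE = 6.6 − 3.09×2.2 − 3.11×0.68 = -2.32 V < 0.2 V — the active assumption fails.
Re-solve with V_CE = 0.2 V. KCL at the emitter: V_E/R_E = (V_BB−0.7−V_E)/R_B + (V_CC−0.2−V_E)/R_C, giving V_E = 1.52 V.
I_C = (V_CC − 0.2 − V_E)/R_C = (6.4 − 1.52)/2.2 = 2.22 mA.
Check: I_B = (4.9 − 1.52)/180 = 0.0188 mA, and β·I_B = 3.75 mA > I_C, confirming saturation.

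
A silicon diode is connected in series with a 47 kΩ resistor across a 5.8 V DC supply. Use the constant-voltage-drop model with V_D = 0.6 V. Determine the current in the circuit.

KVL around the loop: 5.8 = V_D + I·R = 0.6 + I × 47 kΩ.
So I = (5.8 − 0.6) / 47 kΩ = 5.2 / 47 = 0.111 mA.

I ≈ 0.11 mA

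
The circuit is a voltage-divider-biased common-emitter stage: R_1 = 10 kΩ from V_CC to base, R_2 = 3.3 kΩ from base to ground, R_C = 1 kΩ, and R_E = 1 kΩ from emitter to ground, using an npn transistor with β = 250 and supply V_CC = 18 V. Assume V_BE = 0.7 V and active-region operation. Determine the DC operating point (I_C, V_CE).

I_C ≈ 3.7 mA, V_CE ≈ 11 V

Thevenize the base divider: V_Th = V_CC·R_2/(R_1+R_2) = 18×3.3/13.3 = 4.47 V, R_Th = R_1‖R_2 = 2.48 kΩ.
Base-emitter loop: V_Th = I_B·R_Th + V_BE + (β+1)I_B·R_E, so I_B = (4.47 − 0.7) / (2.48 + 251×1) = 0.0149 mA.
I_C = β·I_B = 250×0.0149 = 3.71 mA, and I_E = (β+1)I_B = 3.73 mA.
V_CE = V_CC − I_C·R_C − I_E·R_E = 18 − 3.71×1 − 3.73×1 = 10.6 V.
V_CE = 10.6 V > 0.2 V confirms active-region operation.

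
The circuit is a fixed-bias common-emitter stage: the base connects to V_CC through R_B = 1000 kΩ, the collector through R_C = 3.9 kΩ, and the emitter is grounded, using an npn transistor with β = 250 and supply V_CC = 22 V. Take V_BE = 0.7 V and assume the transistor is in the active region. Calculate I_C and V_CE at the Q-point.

Base loop: V_CC = I_B·R_B + V_BE, so I_B = (22 − 0.7)/1000 kΩ = 0.0213 mA.
In the active region I_C = β·I_B = 250 × 0.0213 = 5.33 mA.
Collector loop: V_CE = V_CC − I_C·R_C = 22 − 5.33×3.9 = 1.23 V.
Since V_CE = 1.23 V > V_CE(sat) ≈ 0.2 V, the transistor is in the active region as assumed.

I_C ≈ 5.3 mA, V_CE ≈ 1.2 V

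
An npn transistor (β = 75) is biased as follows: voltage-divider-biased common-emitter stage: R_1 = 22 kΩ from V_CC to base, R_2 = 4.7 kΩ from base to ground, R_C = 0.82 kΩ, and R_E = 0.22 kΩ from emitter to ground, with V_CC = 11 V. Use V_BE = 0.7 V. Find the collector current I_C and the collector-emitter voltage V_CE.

I_C ≈ 4.5 mA, V_CE ≈ 6.3 V

Thevenize the base divider: V_Th = V_CC·R_2/(R_1+R_2) = 11×4.7/26.7 = 1.94 V, R_Th = R_1‖R_2 = 3.87 kΩ.
Base-emitter loop: V_Th = I_B·R_Th + V_BE + (β+1)I_B·R_E, so I_B = (1.94 − 0.7) / (3.87 + 76×0.22) = 0.06 mA.
I_C = β·I_B = 75×0.06 = 4.5 mA, and I_E = (β+1)I_B = 4.56 mA.
V_CE = V_CC − I_C·R_C − I_E·R_E = 11 − 4.5×0.82 − 4.56×0.22 = 6.3 V.
V_CE = 6.3 V > 0.2 V confirms active-region operation.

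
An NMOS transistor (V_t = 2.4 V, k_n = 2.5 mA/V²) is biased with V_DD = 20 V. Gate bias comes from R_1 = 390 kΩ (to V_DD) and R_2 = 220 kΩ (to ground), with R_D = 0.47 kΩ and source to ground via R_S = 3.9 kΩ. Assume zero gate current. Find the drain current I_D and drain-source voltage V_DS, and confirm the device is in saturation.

V_G = V_DD·R_2/(R_1+R_2) = 20×220/610 = 7.21 V.
Assume saturation: I_D = (k_n/2)(V_GS − V_t)² with V_GS = V_G − I_D·R_S = 7.21 − 3.9·I_D.
Substituting gives 19·I_D² − 47.9·I_D + 29 = 0, with roots I_D = 1 or 1.52 mA.
The root I_D = 1.52 mA gives V_GS = 1.3 V ≤ V_t, so take I_D = 1 mA.
Then V_GS = 3.3 V and V_DS = V_DD − I_D(R_D+R_S) = 20 − 1×4.37 = 15.6 V.
Saturation requires V_DS ≥ V_GS − V_t = 0.896 V; 15.6 ≥ 0.896 ✓.

I_D ≈ 1 mA, V_DS ≈ 16 V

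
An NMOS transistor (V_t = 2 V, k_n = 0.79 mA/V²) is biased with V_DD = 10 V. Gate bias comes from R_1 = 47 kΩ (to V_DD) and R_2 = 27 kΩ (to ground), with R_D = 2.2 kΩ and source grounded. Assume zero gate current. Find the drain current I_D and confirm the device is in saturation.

V_G = V_DD·R_2/(R_1+R_2) = 10×27/74 = 3.65 V. With the source grounded, V_GS = V_G = 3.65 V.
Assume saturation: I_D = (k_n/2)(V_GS − V_t)² = (0.79/2)×(3.65 − 2)² = 0.395×1.65² = 1.07 mA.
V_DS = V_DD − I_D·R_D = 10 − 1.07×2.2 = 7.64 V.
Saturation requires V_DS ≥ V_GS − V_t = 1.65 V; 7.64 ≥ 1.65 ✓.

I_D ≈ 1.1 mA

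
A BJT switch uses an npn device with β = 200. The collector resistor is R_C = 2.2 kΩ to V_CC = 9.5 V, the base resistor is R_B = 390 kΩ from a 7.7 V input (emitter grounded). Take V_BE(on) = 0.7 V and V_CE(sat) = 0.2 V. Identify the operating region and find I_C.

Assume active. Base-emitter loop: I_B = (V_BB − V_BE)/R_B = (7.7 − 0.7)/390 = 0.0179 mA.
I_C = β·I_B = 200×0.0179 = 3.59 mA.
V_CE = V_CC − I_C·R_C = 9.5 − 3.59×2.2 = 1.6 V > V_CE(sat), so the active-region assumption holds.

active; I_C ≈ 3.6 mA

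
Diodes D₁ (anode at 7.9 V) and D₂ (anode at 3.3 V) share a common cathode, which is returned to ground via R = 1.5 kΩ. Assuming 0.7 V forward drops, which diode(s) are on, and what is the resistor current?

Assume both conduct. Then node N would need to be at both 7.9−0.7 = 7.2 V and 3.3−0.7 = 2.6 V, which is impossible.
Assume only D₁ conducts: V_N = 7.9 − 0.7 = 7.2 V, so I_R = 7.2/1.5 = 4.8 mA.
Check D₂: its anode-to-cathode voltage is 3.3 − 7.2 = -3.9 V < 0.7 V, so it is off. The assumption is consistent.

Only D₁ conducts; I_R ≈ 4.8 mA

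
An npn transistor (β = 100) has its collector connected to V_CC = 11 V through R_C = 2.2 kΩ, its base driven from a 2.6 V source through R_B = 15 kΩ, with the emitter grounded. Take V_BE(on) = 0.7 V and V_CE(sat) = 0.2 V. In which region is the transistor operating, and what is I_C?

saturation; I_C ≈ 4.9 mA

Assume active: I_B = (2.6 − 0.7)/15 = 0.127 mA, giving I_C = β·I_B = 12.7 mA.
But then V_CE = 11 − 12.7×2.2 = -16.9 V < V_CE(sat) = 0.2 V — impossible in the active region.
So the transistor is saturated. With V_CE = 0.2 V, I_C = (V_CC − 0.2)/R_C = 10.8/2.2 = 4.91 mA.
Check: β·I_B = 12.7 mA > I_C = 4.91 mA, confirming saturation.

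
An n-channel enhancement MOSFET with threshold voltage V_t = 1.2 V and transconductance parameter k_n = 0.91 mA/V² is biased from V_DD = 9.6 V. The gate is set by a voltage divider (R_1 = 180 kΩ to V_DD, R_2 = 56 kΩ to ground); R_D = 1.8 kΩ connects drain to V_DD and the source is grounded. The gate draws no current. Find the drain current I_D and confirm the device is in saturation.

V_G = V_DD·R_2/(R_1+R_2) = 9.6×56/236 = 2.28 V. With the source grounded, V_GS = V_G = 2.28 V.
Assume saturation: I_D = (k_n/2)(V_GS − V_t)² = (0.91/2)×(2.28 − 1.2)² = 0.455×1.08² = 0.529 mA.
V_DS = V_DD − I_D·R_D = 9.6 − 0.529×1.8 = 8.65 V.
Saturation requires V_DS ≥ V_GS − V_t = 1.08 V; 8.65 ≥ 1.08 ✓.

I_D ≈ 0.53 mA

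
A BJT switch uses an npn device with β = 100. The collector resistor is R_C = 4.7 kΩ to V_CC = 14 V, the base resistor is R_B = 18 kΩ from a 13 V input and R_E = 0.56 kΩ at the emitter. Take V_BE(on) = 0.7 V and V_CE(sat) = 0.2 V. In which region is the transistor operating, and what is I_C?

saturation; I_C ≈ 2.6 mA

Assume active: I_B = (13 − 0.7)/(18 + 101×0.56) = 0.165 mA, I_C = β·I_B = 16.5 mA.
Then V_CE = 14 − 16.5×4.7 − 16.7×0.56 = -72.9 V < 0.2 V — the active assumption fails.
Re-solve with V_CE = 0.2 V. KCL at the emitter: V_E/R_E = (V_BB−0.7−V_E)/R_B + (V_CC−0.2−V_E)/R_C, giving V_E = 1.76 V.
I_C = (V_CC − 0.2 − V_E)/R_C = (13.8 − 1.76)/4.7 = 2.56 mA.
Check: I_B = (12.3 − 1.76)/18 = 0.585 mA, and β·I_B = 58.5 mA > I_C, confirming saturation.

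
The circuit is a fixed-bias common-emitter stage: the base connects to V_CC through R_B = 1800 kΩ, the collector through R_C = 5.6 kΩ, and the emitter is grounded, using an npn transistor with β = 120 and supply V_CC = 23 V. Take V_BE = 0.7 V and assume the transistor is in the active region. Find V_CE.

V_CE ≈ 15 V

Base loop: V_CC = I_B·R_B + V_BE, so I_B = (23 − 0.7)/1800 kΩ = 0.0124 mA.
In the active region I_C = β·I_B = 120 × 0.0124 = 1.49 mA.
Collector loop: V_CE = V_CC − I_C·R_C = 23 − 1.49×5.6 = 14.7 V.
Since V_CE = 14.7 V > V_CE(sat) ≈ 0.2 V, the transistor is in the active region as assumed.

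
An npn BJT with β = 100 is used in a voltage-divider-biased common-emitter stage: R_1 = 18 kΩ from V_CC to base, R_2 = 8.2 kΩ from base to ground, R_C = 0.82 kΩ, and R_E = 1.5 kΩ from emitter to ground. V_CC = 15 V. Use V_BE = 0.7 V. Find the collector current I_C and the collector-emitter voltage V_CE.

Thevenize the base divider: V_Th = V_CC·R_2/(R_1+R_2) = 15×8.2/26.2 = 4.69 V, R_Th = R_1‖R_2 = 5.63 kΩ.
Base-emitter loop: V_Th = I_B·R_Th + V_BE + (β+1)I_B·R_E, so I_B = (4.69 − 0.7) / (5.63 + 101×1.5) = 0.0254 mA.
I_C = β·I_B = 100×0.0254 = 2.54 mA, and I_E = (β+1)I_B = 2.57 mA.
V_CE = V_CC − I_C·R_C − I_E·R_E = 15 − 2.54×0.82 − 2.57×1.5 = 9.06 V.
V_CE = 9.06 V > 0.2 V confirms active-region operation.

I_C ≈ 2.5 mA, V_CE ≈ 9.1 V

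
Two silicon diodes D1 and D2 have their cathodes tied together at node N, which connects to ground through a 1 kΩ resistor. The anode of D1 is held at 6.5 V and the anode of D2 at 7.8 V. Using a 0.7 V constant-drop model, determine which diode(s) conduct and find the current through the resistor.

Only D2 conducts; I_R ≈ 7.1 mA

Assume both conduct. Then node N would need to be at both 6.5−0.7 = 5.8 V and 7.8−0.7 = 7.1 V, which is impossible.
Assume only D2 conducts: V_N = 7.8 − 0.7 = 7.1 V, so I_R = 7.1/1 = 7.1 mA.
Check D1: its anode-to-cathode voltage is 6.5 − 7.1 = -0.6 V < 0.7 V, so it is off. The assumption is consistent.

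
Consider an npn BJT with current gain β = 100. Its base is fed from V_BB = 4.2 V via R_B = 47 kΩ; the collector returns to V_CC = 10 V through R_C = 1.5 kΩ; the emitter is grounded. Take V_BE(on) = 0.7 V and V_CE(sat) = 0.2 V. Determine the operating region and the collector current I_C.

Assume active: I_B = (4.2 − 0.7)/47 = 0.0745 mA, giving I_C = β·I_B = 7.45 mA.
But then V_CE = 10 − 7.45×1.5 = -1.17 V < V_CE(sat) = 0.2 V — impossible in the active region.
So the transistor is saturated. With V_CE = 0.2 V, I_C = (V_CC − 0.2)/R_C = 9.8/1.5 = 6.53 mA.
Check: β·I_B = 7.45 mA > I_C = 6.53 mA, confirming saturation.

saturation; I_C ≈ 6.5 mA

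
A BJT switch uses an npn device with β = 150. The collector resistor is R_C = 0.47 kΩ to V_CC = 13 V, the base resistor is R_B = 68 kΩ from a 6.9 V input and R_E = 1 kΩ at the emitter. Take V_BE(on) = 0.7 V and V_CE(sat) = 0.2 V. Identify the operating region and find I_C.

Assume active. Base-emitter loop: I_B = (V_BB − V_BE)/(R_B + (β+1)R_E) = (6.9 − 0.7)/(68 + 151×1) = 0.0283 mA.
I_C = β·I_B = 150×0.0283 = 4.25 mA.
V_CE = V_CC − I_C·R_C − I_E·R_E = 13 − 4.25×0.47 − 4.27×1 = 6.73 V > V_CE(sat), so the active-region assumption holds.

active; I_C ≈ 4.2 mA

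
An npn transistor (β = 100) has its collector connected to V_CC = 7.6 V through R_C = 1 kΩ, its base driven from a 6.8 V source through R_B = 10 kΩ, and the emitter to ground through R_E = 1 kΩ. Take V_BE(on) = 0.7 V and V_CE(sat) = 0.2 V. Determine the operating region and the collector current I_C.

Assume active: I_B = (6.8 − 0.7)/(10 + 101×1) = 0.055 mA, I_C = β·I_B = 5.5 mA.
Then V_CE = 7.6 − 5.5×1 − 5.55×1 = -3.45 V < 0.2 V — the active assumption fails.
Re-solve with V_CE = 0.2 V. KCL at the emitter: V_E/R_E = (V_BB−0.7−V_E)/R_B + (V_CC−0.2−V_E)/R_C, giving V_E = 3.81 V.
I_C = (V_CC − 0.2 − V_E)/R_C = (7.4 − 3.81)/1 = 3.59 mA.
Check: I_B = (6.1 − 3.81)/10 = 0.229 mA, and β·I_B = 22.9 mA > I_C, confirming saturation.

saturation; I_C ≈ 3.6 mA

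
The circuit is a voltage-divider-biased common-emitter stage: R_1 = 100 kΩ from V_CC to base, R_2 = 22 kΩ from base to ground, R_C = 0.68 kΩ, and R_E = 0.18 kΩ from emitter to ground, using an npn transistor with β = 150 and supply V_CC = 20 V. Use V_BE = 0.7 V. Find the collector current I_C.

Thevenize the base divider: V_Th = V_CC·R_2/(R_1+R_2) = 20×22/122 = 3.61 V, R_Th = R_1‖R_2 = 18 kΩ.
Base-emitter loop: V_Th = I_B·R_Th + V_BE + (β+1)I_B·R_E, so I_B = (3.61 − 0.7) / (18 + 151×0.18) = 0.0643 mA.
I_C = β·I_B = 150×0.0643 = 9.64 mA, and I_E = (β+1)I_B = 9.71 mA.
V_CE = V_CC − I_C·R_C − I_E·R_E = 20 − 9.64×0.68 − 9.71×0.18 = 11.7 V.
V_CE = 11.7 V > 0.2 V confirms active-region operation.

I_C ≈ 9.6 mA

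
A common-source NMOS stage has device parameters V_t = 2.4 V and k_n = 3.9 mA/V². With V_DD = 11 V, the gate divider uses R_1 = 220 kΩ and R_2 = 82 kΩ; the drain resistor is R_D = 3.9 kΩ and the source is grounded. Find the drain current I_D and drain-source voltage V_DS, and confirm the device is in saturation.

V_G = V_DD·R_2/(R_1+R_2) = 11×82/302 = 2.99 V. With the source grounded, V_GS = V_G = 2.99 V.
Assume saturation: I_D = (k_n/2)(V_GS − V_t)² = (3.9/2)×(2.99 − 2.4)² = 1.95×0.587² = 0.671 mA.
V_DS = V_DD − I_D·R_D = 11 − 0.671×3.9 = 8.38 V.
Saturation requires V_DS ≥ V_GS − V_t = 0.587 V; 8.38 ≥ 0.587 ✓.

I_D ≈ 0.67 mA, V_DS ≈ 8.4 V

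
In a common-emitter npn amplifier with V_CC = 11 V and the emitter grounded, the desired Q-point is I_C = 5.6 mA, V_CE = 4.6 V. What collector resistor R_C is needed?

Collector loop: V_CC = I_C·R_C + V_CE.
R_C = (V_CC − V_CE)/I_C = (11 − 4.6)/5.6 = 1.14 kΩ.

R_C ≈ 1.1 kΩ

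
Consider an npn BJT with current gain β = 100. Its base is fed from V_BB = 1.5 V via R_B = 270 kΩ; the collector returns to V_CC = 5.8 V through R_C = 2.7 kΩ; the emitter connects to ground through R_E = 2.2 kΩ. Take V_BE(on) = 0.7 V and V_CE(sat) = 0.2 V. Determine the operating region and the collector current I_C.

active; I_C ≈ 0.16 mA

Assume active. Base-emitter loop: I_B = (V_BB − V_BE)/(R_B + (β+1)R_E) = (1.5 − 0.7)/(270 + 101×2.2) = 0.00163 mA.
I_C = β·I_B = 100×0.00163 = 0.163 mA.
V_CE = V_CC − I_C·R_C − I_E·R_E = 5.8 − 0.163×2.7 − 0.164×2.2 = 5 V > V_CE(sat), so the active-region assumption holds.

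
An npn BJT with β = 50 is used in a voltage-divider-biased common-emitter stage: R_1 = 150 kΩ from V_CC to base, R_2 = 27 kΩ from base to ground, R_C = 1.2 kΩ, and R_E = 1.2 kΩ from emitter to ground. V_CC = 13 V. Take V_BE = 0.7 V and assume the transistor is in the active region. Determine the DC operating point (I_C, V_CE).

I_C ≈ 0.76 mA, V_CE ≈ 11 V

Thevenize the base divider: V_Th = V_CC·R_2/(R_1+R_2) = 13×27/177 = 1.98 V, R_Th = R_1‖R_2 = 22.9 kΩ.
Base-emitter loop: V_Th = I_B·R_Th + V_BE + (β+1)I_B·R_E, so I_B = (1.98 − 0.7) / (22.9 + 51×1.2) = 0.0153 mA.
I_C = β·I_B = 50×0.0153 = 0.763 mA, and I_E = (β+1)I_B = 0.778 mA.
V_CE = V_CC − I_C·R_C − I_E·R_E = 13 − 0.763×1.2 − 0.778×1.2 = 11.2 V.
V_CE = 11.2 V > 0.2 V confirms active-region operation.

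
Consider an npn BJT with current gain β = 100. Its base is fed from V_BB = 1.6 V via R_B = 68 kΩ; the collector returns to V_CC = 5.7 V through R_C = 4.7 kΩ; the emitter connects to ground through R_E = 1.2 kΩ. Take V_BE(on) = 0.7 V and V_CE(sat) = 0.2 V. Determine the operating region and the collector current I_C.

active; I_C ≈ 0.48 mA

Assume active. Base-emitter loop: I_B = (V_BB − V_BE)/(R_B + (β+1)R_E) = (1.6 − 0.7)/(68 + 101×1.2) = 0.00476 mA.
I_C = β·I_B = 100×0.00476 = 0.476 mA.
V_CE = V_CC − I_C·R_C − I_E·R_E = 5.7 − 0.476×4.7 − 0.48×1.2 = 2.89 V > V_CE(sat), so the active-region assumption holds.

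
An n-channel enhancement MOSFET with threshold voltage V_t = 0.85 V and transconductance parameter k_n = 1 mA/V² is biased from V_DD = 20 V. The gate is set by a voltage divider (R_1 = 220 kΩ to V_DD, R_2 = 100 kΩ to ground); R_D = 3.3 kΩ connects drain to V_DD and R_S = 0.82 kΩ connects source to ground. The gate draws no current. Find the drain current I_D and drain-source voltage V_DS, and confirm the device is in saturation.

I_D ≈ 3.4 mA, V_DS ≈ 6 V

V_G = V_DD·R_2/(R_1+R_2) = 20×100/320 = 6.25 V.
Assume saturation: I_D = (k_n/2)(V_GS − V_t)² with V_GS = V_G − I_D·R_S = 6.25 − 0.82·I_D.
Substituting gives 0.336·I_D² − 5.43·I_D + 14.6 = 0, with roots I_D = 3.4 or 12.7 mA.
The root I_D = 12.7 mA gives V_GS = -4.2 V ≤ V_t, so take I_D = 3.4 mA.
Then V_GS = 3.46 V and V_DS = V_DD − I_D(R_D+R_S) = 20 − 3.4×4.12 = 5.98 V.
Saturation requires V_DS ≥ V_GS − V_t = 2.61 V; 5.98 ≥ 2.61 ✓.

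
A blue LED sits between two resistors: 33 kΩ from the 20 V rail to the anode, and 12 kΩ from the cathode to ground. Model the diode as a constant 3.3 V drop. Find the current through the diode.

I ≈ 0.37 mA

The two resistors are in series with the diode, so KVL gives 20 = I·33 + 3.3 + I·12.
I = (20 − 3.3) / (33 + 12) kΩ = 16.7 / 45 = 0.371 mA.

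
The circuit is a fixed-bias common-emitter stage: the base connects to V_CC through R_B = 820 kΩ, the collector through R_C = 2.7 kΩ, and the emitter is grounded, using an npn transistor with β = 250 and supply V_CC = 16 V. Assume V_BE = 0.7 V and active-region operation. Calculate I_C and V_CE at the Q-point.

I_C ≈ 4.7 mA, V_CE ≈ 3.4 V

Base loop: V_CC = I_B·R_B + V_BE, so I_B = (16 − 0.7)/820 kΩ = 0.0187 mA.
In the active region I_C = β·I_B = 250 × 0.0187 = 4.66 mA.
Collector loop: V_CE = V_CC − I_C·R_C = 16 − 4.66×2.7 = 3.41 V.
Since V_CE = 3.41 V > V_CE(sat) ≈ 0.2 V, the transistor is in the active region as assumed.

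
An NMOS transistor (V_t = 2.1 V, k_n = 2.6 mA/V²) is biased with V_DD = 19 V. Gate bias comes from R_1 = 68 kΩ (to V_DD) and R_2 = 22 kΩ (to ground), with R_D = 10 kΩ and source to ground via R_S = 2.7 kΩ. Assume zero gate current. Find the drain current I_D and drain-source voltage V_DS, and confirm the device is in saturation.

V_G = V_DD·R_2/(R_1+R_2) = 19×22/90 = 4.64 V.
Assume saturation: I_D = (k_n/2)(V_GS − V_t)² with V_GS = V_G − I_D·R_S = 4.64 − 2.7·I_D.
Substituting gives 9.48·I_D² − 18.9·I_D + 8.42 = 0, with roots I_D = 0.675 or 1.31 mA.
The root I_D = 1.31 mA gives V_GS = 1.09 V ≤ V_t, so take I_D = 0.675 mA.
Then V_GS = 2.82 V and V_DS = V_DD − I_D(R_D+R_S) = 19 − 0.675×12.7 = 10.4 V.
Saturation requires V_DS ≥ V_GS − V_t = 0.721 V; 10.4 ≥ 0.721 ✓.

I_D ≈ 0.68 mA, V_DS ≈ 10 V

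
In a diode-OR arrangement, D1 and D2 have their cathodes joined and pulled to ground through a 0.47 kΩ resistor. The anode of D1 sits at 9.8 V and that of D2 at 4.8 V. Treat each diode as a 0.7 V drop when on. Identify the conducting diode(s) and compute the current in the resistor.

Assume both conduct. Then node N would need to be at both 9.8−0.7 = 9.1 V and 4.8−0.7 = 4.1 V, which is impossible.
Assume only D1 conducts: V_N = 9.8 − 0.7 = 9.1 V, so I_R = 9.1/0.47 = 19.4 mA.
Check D2: its anode-to-cathode voltage is 4.8 − 9.1 = -4.3 V < 0.7 V, so it is off. The assumption is consistent.

Only D1 conducts; I_R ≈ 19 mA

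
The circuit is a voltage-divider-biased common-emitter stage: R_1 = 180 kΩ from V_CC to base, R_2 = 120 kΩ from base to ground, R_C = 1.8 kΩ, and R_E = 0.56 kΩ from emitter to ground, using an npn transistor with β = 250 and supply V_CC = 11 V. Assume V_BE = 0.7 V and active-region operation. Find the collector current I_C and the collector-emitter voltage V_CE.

Thevenize the base divider: V_Th = V_CC·R_2/(R_1+R_2) = 11×120/300 = 4.4 V, R_Th = R_1‖R_2 = 72 kΩ.
Base-emitter loop: V_Th = I_B·R_Th + V_BE + (β+1)I_B·R_E, so I_B = (4.4 − 0.7) / (72 + 251×0.56) = 0.0174 mA.
I_C = β·I_B = 250×0.0174 = 4.35 mA, and I_E = (β+1)I_B = 4.37 mA.
V_CE = V_CC − I_C·R_C − I_E·R_E = 11 − 4.35×1.8 − 4.37×0.56 = 0.72 V.
V_CE = 0.72 V > 0.2 V confirms active-region operation.

I_C ≈ 4.4 mA, V_CE ≈ 0.72 V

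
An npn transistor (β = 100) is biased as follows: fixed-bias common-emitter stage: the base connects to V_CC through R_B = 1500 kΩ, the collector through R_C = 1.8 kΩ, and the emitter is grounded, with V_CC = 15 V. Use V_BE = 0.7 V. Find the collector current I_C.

Base loop: V_CC = I_B·R_B + V_BE, so I_B = (15 − 0.7)/1500 kΩ = 0.00953 mA.
In the active region I_C = β·I_B = 100 × 0.00953 = 0.953 mA.
Collector loop: V_CE = V_CC − I_C·R_C = 15 − 0.953×1.8 = 13.3 V.
Since V_CE = 13.3 V > V_CE(sat) ≈ 0.2 V, the transistor is in the active region as assumed.

I_C ≈ 0.95 mA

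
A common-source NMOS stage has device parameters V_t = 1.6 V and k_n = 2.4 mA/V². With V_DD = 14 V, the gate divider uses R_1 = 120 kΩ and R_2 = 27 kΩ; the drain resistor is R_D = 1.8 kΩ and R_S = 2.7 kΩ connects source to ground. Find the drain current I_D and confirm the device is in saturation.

V_G = V_DD·R_2/(R_1+R_2) = 14×27/147 = 2.57 V.
Assume saturation: I_D = (k_n/2)(V_GS − V_t)² with V_GS = V_G − I_D·R_S = 2.57 − 2.7·I_D.
Substituting gives 8.75·I_D² − 7.29·I_D + 1.13 = 0, with roots I_D = 0.206 or 0.628 mA.
The root I_D = 0.628 mA gives V_GS = 0.877 V ≤ V_t, so take I_D = 0.206 mA.
Then V_GS = 2.01 V and V_DS = V_DD − I_D(R_D+R_S) = 14 − 0.206×4.5 = 13.1 V.
Saturation requires V_DS ≥ V_GS − V_t = 0.415 V; 13.1 ≥ 0.415 ✓.

I_D ≈ 0.21 mA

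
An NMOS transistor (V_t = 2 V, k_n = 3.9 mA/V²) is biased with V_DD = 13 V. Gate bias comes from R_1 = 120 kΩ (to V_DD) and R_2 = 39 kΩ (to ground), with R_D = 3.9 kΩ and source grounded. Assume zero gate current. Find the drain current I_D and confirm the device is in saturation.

V_G = V_DD·R_2/(R_1+R_2) = 13×39/159 = 3.19 V. With the source grounded, V_GS = V_G = 3.19 V.
Assume saturation: I_D = (k_n/2)(V_GS − V_t)² = (3.9/2)×(3.19 − 2)² = 1.95×1.19² = 2.76 mA.
V_DS = V_DD − I_D·R_D = 13 − 2.76×3.9 = 2.25 V.
Saturation requires V_DS ≥ V_GS − V_t = 1.19 V; 2.25 ≥ 1.19 ✓.

I_D ≈ 2.8 mA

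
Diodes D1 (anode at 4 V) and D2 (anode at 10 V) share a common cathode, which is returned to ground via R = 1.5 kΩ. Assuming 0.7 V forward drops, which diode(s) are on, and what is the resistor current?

Only D2 conducts; I_R ≈ 6.2 mA

Assume both conduct. Then node N would need to be at both 4−0.7 = 3.3 V and 10−0.7 = 9.3 V, which is impossible.
Assume only D2 conducts: V_N = 10 − 0.7 = 9.3 V, so I_R = 9.3/1.5 = 6.2 mA.
Check D1: its anode-to-cathode voltage is 4 − 9.3 = -5.3 V < 0.7 V, so it is off. The assumption is consistent.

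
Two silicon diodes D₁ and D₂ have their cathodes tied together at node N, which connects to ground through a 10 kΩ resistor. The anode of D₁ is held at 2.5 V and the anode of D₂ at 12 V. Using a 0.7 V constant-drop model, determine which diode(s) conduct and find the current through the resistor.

Assume both conduct. Then node N would need to be at both 2.5−0.7 = 1.8 V and 12−0.7 = 11.3 V, which is impossible.
Assume only D₂ conducts: V_N = 12 − 0.7 = 11.3 V, so I_R = 11.3/10 = 1.13 mA.
Check D₁: its anode-to-cathode voltage is 2.5 − 11.3 = -8.8 V < 0.7 V, so it is off. The assumption is consistent.

Only D₂ conducts; I_R ≈ 1.1 mA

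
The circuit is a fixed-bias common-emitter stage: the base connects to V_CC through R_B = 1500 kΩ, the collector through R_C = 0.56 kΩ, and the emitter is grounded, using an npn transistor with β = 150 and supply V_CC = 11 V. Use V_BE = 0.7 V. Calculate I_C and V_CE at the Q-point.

I_C ≈ 1 mA, V_CE ≈ 10 V

Base loop: V_CC = I_B·R_B + V_BE, so I_B = (11 − 0.7)/1500 kΩ = 0.00687 mA.
In the active region I_C = β·I_B = 150 × 0.00687 = 1.03 mA.
Collector loop: V_CE = V_CC − I_C·R_C = 11 − 1.03×0.56 = 10.4 V.
Since V_CE = 10.4 V > V_CE(sat) ≈ 0.2 V, the transistor is in the active region as assumed.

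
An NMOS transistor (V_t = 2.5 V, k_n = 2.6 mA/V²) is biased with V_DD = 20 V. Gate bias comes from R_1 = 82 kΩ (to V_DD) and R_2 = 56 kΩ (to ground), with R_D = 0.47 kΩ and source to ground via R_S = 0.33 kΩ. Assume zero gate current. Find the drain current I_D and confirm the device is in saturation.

V_G = V_DD·R_2/(R_1+R_2) = 20×56/138 = 8.12 V.
Assume saturation: I_D = (k_n/2)(V_GS − V_t)² with V_GS = V_G − I_D·R_S = 8.12 − 0.33·I_D.
Substituting gives 0.142·I_D² − 5.82·I_D + 41 = 0, with roots I_D = 9.03 or 32.1 mA.
The root I_D = 32.1 mA gives V_GS = -2.47 V ≤ V_t, so take I_D = 9.03 mA.
Then V_GS = 5.14 V and V_DS = V_DD − I_D(R_D+R_S) = 20 − 9.03×0.8 = 12.8 V.
Saturation requires V_DS ≥ V_GS − V_t = 2.64 V; 12.8 ≥ 2.64 ✓.

I_D ≈ 9 mA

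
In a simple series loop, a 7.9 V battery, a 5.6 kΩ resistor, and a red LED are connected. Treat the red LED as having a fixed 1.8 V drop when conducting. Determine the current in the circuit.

KVL around the loop: 7.9 = V_D + I·R = 1.8 + I × 5.6 kΩ.
So I = (7.9 − 1.8) / 5.6 kΩ = 6.1 / 5.6 = 1.09 mA.

I ≈ 1.1 mA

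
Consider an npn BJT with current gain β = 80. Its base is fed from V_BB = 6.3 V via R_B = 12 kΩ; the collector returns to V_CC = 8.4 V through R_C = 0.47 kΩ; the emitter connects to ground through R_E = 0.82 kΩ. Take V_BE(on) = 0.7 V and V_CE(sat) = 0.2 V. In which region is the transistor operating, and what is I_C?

active; I_C ≈ 5.7 mA

Assume active. Base-emitter loop: I_B = (V_BB − V_BE)/(R_B + (β+1)R_E) = (6.3 − 0.7)/(12 + 81×0.82) = 0.0714 mA.
I_C = β·I_B = 80×0.0714 = 5.71 mA.
V_CE = V_CC − I_C·R_C − I_E·R_E = 8.4 − 5.71×0.47 − 5.78×0.82 = 0.972 V > V_CE(sat), so the active-region assumption holds.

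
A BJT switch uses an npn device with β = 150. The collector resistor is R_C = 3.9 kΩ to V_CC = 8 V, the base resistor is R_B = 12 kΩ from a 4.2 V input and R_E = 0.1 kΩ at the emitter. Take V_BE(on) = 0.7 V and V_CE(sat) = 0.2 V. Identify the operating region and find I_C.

saturation; I_C ≈ 1.9 mA

Assume active: I_B = (4.2 − 0.7)/(12 + 151×0.1) = 0.129 mA, I_C = β·I_B = 19.4 mA.
Then V_CE = 8 − 19.4×3.9 − 19.5×0.1 = -69.5 V < 0.2 V — the active assumption fails.
Re-solve with V_CE = 0.2 V. KCL at the emitter: V_E/R_E = (V_BB−0.7−V_E)/R_B + (V_CC−0.2−V_E)/R_C, giving V_E = 0.222 V.
I_C = (V_CC − 0.2 − V_E)/R_C = (7.8 − 0.222)/3.9 = 1.94 mA.
Check: I_B = (3.5 − 0.222)/12 = 0.273 mA, and β·I_B = 41 mA > I_C, confirming saturation.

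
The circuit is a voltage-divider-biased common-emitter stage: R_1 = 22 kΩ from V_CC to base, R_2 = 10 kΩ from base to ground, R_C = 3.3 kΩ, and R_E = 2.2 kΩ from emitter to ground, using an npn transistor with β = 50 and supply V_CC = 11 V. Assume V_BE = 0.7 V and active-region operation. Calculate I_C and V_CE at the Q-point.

Thevenize the base divider: V_Th = V_CC·R_2/(R_1+R_2) = 11×10/32 = 3.44 V, R_Th = R_1‖R_2 = 6.88 kΩ.
Base-emitter loop: V_Th = I_B·R_Th + V_BE + (β+1)I_B·R_E, so I_B = (3.44 − 0.7) / (6.88 + 51×2.2) = 0.023 mA.
I_C = β·I_B = 50×0.023 = 1.15 mA, and I_E = (β+1)I_B = 1.17 mA.
V_CE = V_CC − I_C·R_C − I_E·R_E = 11 − 1.15×3.3 − 1.17×2.2 = 4.63 V.
V_CE = 4.63 V > 0.2 V confirms active-region operation.

I_C ≈ 1.1 mA, V_CE ≈ 4.6 V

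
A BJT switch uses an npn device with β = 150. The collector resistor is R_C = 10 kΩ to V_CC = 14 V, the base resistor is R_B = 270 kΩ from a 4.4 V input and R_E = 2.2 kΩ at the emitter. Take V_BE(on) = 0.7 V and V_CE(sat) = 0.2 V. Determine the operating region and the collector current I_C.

Assume active. Base-emitter loop: I_B = (V_BB − V_BE)/(R_B + (β+1)R_E) = (4.4 − 0.7)/(270 + 151×2.2) = 0.00614 mA.
I_C = β·I_B = 150×0.00614 = 0.922 mA.
V_CE = V_CC − I_C·R_C − I_E·R_E = 14 − 0.922×10 − 0.928×2.2 = 2.74 V > V_CE(sat), so the active-region assumption holds.

active; I_C ≈ 0.92 mA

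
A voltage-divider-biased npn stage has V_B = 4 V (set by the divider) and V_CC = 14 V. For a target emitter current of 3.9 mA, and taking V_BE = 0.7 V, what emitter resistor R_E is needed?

V_E = V_B − V_BE = 4 − 0.7 = 3.3 V.
R_E = V_E / I_E = 3.3 / 3.9 = 0.846 kΩ.

R_E ≈ 0.85 kΩ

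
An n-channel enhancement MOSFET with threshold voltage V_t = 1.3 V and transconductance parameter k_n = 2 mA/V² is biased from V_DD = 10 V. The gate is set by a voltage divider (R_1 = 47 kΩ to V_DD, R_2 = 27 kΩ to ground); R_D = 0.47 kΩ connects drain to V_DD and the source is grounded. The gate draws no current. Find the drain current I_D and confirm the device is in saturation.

V_G = V_DD·R_2/(R_1+R_2) = 10×27/74 = 3.65 V. With the source grounded, V_GS = V_G = 3.65 V.
Assume saturation: I_D = (k_n/2)(V_GS − V_t)² = (2/2)×(3.65 − 1.3)² = 1×2.35² = 5.52 mA.
V_DS = V_DD − I_D·R_D = 10 − 5.52×0.47 = 7.41 V.
Saturation requires V_DS ≥ V_GS − V_t = 2.35 V; 7.41 ≥ 2.35 ✓.

I_D ≈ 5.5 mA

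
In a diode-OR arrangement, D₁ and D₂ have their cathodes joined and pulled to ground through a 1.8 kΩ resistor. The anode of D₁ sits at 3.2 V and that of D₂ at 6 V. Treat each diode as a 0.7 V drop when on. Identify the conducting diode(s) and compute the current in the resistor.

Only D₂ conducts; I_R ≈ 2.9 mA

Assume both conduct. Then node N would need to be at both 3.2−0.7 = 2.5 V and 6−0.7 = 5.3 V, which is impossible.
Assume only D₂ conducts: V_N = 6 − 0.7 = 5.3 V, so I_R = 5.3/1.8 = 2.94 mA.
Check D₁: its anode-to-cathode voltage is 3.2 − 5.3 = -2.1 V < 0.7 V, so it is off. The assumption is consistent.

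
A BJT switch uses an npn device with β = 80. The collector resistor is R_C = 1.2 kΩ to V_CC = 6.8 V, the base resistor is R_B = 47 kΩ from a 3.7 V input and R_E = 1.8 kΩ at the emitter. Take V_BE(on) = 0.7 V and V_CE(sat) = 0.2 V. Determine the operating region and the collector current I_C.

Assume active. Base-emitter loop: I_B = (V_BB − V_BE)/(R_B + (β+1)R_E) = (3.7 − 0.7)/(47 + 81×1.8) = 0.0156 mA.
I_C = β·I_B = 80×0.0156 = 1.24 mA.
V_CE = V_CC − I_C·R_C − I_E·R_E = 6.8 − 1.24×1.2 − 1.26×1.8 = 3.04 V > V_CE(sat), so the active-region assumption holds.

active; I_C ≈ 1.2 mA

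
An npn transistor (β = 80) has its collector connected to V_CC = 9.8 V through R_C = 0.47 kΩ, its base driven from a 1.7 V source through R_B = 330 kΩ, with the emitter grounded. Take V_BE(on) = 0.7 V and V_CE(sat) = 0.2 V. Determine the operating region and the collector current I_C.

active; I_C ≈ 0.24 mA

Assume active. Base-emitter loop: I_B = (V_BB − V_BE)/R_B = (1.7 − 0.7)/330 = 0.00303 mA.
I_C = β·I_B = 80×0.00303 = 0.242 mA.
V_CE = V_CC − I_C·R_C = 9.8 − 0.242×0.47 = 9.69 V > V_CE(sat), so the active-region assumption holds.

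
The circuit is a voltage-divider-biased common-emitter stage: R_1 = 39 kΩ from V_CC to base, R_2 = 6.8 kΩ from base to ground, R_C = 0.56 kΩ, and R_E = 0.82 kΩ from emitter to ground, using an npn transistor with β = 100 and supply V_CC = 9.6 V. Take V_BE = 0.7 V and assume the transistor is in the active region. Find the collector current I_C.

I_C ≈ 0.82 mA

Thevenize the base divider: V_Th = V_CC·R_2/(R_1+R_2) = 9.6×6.8/45.8 = 1.43 V, R_Th = R_1‖R_2 = 5.79 kΩ.
Base-emitter loop: V_Th = I_B·R_Th + V_BE + (β+1)I_B·R_E, so I_B = (1.43 − 0.7) / (5.79 + 101×0.82) = 0.00819 mA.
I_C = β·I_B = 100×0.00819 = 0.819 mA, and I_E = (β+1)I_B = 0.827 mA.
V_CE = V_CC − I_C·R_C − I_E·R_E = 9.6 − 0.819×0.56 − 0.827×0.82 = 8.46 V.
V_CE = 8.46 V > 0.2 V confirms active-region operation.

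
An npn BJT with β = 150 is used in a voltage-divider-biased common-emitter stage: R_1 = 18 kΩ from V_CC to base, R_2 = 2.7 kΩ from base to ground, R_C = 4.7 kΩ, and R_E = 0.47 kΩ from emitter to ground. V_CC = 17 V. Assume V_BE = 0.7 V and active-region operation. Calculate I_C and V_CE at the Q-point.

Thevenize the base divider: V_Th = V_CC·R_2/(R_1+R_2) = 17×2.7/20.7 = 2.22 V, R_Th = R_1‖R_2 = 2.35 kΩ.
Base-emitter loop: V_Th = I_B·R_Th + V_BE + (β+1)I_B·R_E, so I_B = (2.22 − 0.7) / (2.35 + 151×0.47) = 0.0207 mA.
I_C = β·I_B = 150×0.0207 = 3.1 mA, and I_E = (β+1)I_B = 3.13 mA.
V_CE = V_CC − I_C·R_C − I_E·R_E = 17 − 3.1×4.7 − 3.13×0.47 = 0.94 V.
V_CE = 0.94 V > 0.2 V confirms active-region operation.

I_C ≈ 3.1 mA, V_CE ≈ 0.94 V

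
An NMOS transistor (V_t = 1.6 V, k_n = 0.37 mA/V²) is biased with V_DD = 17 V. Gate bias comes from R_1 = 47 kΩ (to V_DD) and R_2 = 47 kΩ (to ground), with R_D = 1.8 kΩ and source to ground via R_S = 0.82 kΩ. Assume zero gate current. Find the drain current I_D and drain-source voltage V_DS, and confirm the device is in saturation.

I_D ≈ 3.3 mA, V_DS ≈ 8.4 V

V_G = V_DD·R_2/(R_1+R_2) = 17×47/94 = 8.5 V.
Assume saturation: I_D = (k_n/2)(V_GS − V_t)² with V_GS = V_G − I_D·R_S = 8.5 − 0.82·I_D.
Substituting gives 0.124·I_D² − 3.09·I_D + 8.81 = 0, with roots I_D = 3.28 or 21.6 mA.
The root I_D = 21.6 mA gives V_GS = -9.2 V ≤ V_t, so take I_D = 3.28 mA.
Then V_GS = 5.81 V and V_DS = V_DD − I_D(R_D+R_S) = 17 − 3.28×2.62 = 8.41 V.
Saturation requires V_DS ≥ V_GS − V_t = 4.21 V; 8.41 ≥ 4.21 ✓.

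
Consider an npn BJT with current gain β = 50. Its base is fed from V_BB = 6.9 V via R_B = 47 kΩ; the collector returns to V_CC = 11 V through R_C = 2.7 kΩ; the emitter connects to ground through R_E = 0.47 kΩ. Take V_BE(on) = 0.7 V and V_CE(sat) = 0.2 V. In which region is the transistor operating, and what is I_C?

Assume active: I_B = (6.9 − 0.7)/(47 + 51×0.47) = 0.0874 mA, I_C = β·I_B = 4.37 mA.
Then V_CE = 11 − 4.37×2.7 − 4.46×0.47 = -2.89 V < 0.2 V — the active assumption fails.
Re-solve with V_CE = 0.2 V. KCL at the emitter: V_E/R_E = (V_BB−0.7−V_E)/R_B + (V_CC−0.2−V_E)/R_C, giving V_E = 1.64 V.
I_C = (V_CC − 0.2 − V_E)/R_C = (10.8 − 1.64)/2.7 = 3.39 mA.
Check: I_B = (6.2 − 1.64)/47 = 0.097 mA, and β·I_B = 4.85 mA > I_C, confirming saturation.

saturation; I_C ≈ 3.4 mA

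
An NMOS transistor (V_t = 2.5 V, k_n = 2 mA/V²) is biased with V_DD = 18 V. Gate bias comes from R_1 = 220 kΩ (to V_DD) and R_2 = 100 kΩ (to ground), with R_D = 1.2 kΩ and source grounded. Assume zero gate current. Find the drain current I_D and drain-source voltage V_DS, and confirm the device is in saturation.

I_D ≈ 9.8 mA, V_DS ≈ 6.3 V

V_G = V_DD·R_2/(R_1+R_2) = 18×100/320 = 5.62 V. With the source grounded, V_GS = V_G = 5.62 V.
Assume saturation: I_D = (k_n/2)(V_GS − V_t)² = (2/2)×(5.62 − 2.5)² = 1×3.12² = 9.77 mA.
V_DS = V_DD − I_D·R_D = 18 − 9.77×1.2 = 6.28 V.
Saturation requires V_DS ≥ V_GS − V_t = 3.12 V; 6.28 ≥ 3.12 ✓.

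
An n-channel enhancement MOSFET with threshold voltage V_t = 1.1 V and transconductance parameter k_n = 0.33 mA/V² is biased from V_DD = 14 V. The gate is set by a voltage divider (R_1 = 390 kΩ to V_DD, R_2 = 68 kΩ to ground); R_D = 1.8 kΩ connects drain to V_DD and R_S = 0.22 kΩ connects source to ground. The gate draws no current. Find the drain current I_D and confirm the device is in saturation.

V_G = V_DD·R_2/(R_1+R_2) = 14×68/458 = 2.08 V.
Assume saturation: I_D = (k_n/2)(V_GS − V_t)² with V_GS = V_G − I_D·R_S = 2.08 − 0.22·I_D.
Substituting gives 0.00799·I_D² − 1.07·I_D + 0.158 = 0, with roots I_D = 0.148 or 134 mA.
The root I_D = 134 mA gives V_GS = -27.4 V ≤ V_t, so take I_D = 0.148 mA.
Then V_GS = 2.05 V and V_DS = V_DD − I_D(R_D+R_S) = 14 − 0.148×2.02 = 13.7 V.
Saturation requires V_DS ≥ V_GS − V_t = 0.946 V; 13.7 ≥ 0.946 ✓.

I_D ≈ 0.15 mA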